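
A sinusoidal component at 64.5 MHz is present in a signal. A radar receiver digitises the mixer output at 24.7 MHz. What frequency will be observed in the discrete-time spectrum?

64.5 MHz mod fs = 15.1 MHz.
15.1 MHz > fs/2 = 12.35 MHz, folds to fs − 15.1 MHz = 9.6 MHz.

9.6 MHz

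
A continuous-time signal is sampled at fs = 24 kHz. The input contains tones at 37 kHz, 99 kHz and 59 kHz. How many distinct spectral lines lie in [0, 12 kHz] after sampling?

2

fs/2 = 12 kHz.
37 kHz mod fs = 13 kHz.
13 kHz > fs/2 = 12 kHz, folds to fs − 13 kHz = 11 kHz.
99 kHz mod fs = 3 kHz.
3 kHz ≤ fs/2 = 12 kHz, appears at 3 kHz.
59 kHz mod fs = 11 kHz.
11 kHz ≤ fs/2 = 12 kHz, appears at 11 kHz.
Distinct values: {3 kHz, 11 kHz} → 2.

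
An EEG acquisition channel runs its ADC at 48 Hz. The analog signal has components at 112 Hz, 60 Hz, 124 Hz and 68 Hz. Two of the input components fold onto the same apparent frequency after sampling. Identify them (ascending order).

68 Hz, 124 Hz

fs/2 = 24 Hz.
112 Hz mod fs = 16 Hz.
16 Hz ≤ fs/2 = 24 Hz, appears at 16 Hz.
60 Hz mod fs = 12 Hz.
12 Hz ≤ fs/2 = 24 Hz, appears at 12 Hz.
124 Hz mod fs = 28 Hz.
28 Hz > fs/2 = 24 Hz, folds to fs − 28 Hz = 20 Hz.
68 Hz mod fs = 20 Hz.
20 Hz ≤ fs/2 = 24 Hz, appears at 20 Hz.
68 Hz and 124 Hz both map to 20 Hz.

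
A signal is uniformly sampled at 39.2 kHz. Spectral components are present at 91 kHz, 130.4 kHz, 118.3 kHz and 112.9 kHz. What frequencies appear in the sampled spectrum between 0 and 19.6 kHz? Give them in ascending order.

0.7 kHz, 4.7 kHz, 12.6 kHz, 12.8 kHz

fs/2 = 19.6 kHz.
91 kHz mod fs = 12.6 kHz.
12.6 kHz ≤ fs/2 = 19.6 kHz, appears at 12.6 kHz.
130.4 kHz mod fs = 12.8 kHz.
12.8 kHz ≤ fs/2 = 19.6 kHz, appears at 12.8 kHz.
118.3 kHz mod fs = 0.7 kHz.
0.7 kHz ≤ fs/2 = 19.6 kHz, appears at 0.7 kHz.
112.9 kHz mod fs = 34.5 kHz.
34.5 kHz > fs/2 = 19.6 kHz, folds to fs − 34.5 kHz = 4.7 kHz.
Distinct values: {0.7 kHz, 4.7 kHz, 12.6 kHz, 12.8 kHz}.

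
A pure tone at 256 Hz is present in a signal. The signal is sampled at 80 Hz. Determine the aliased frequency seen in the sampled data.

256 Hz mod fs = 16 Hz.
16 Hz ≤ fs/2 = 40 Hz, appears at 16 Hz.

16 Hz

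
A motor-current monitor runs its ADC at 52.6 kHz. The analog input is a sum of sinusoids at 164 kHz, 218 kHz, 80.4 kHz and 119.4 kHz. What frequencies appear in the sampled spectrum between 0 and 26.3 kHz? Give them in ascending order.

6.2 kHz, 7.6 kHz, 14.2 kHz, 24.8 kHz

fs/2 = 26.3 kHz.
164 kHz mod fs = 6.2 kHz.
6.2 kHz ≤ fs/2 = 26.3 kHz, appears at 6.2 kHz.
218 kHz mod fs = 7.6 kHz.
7.6 kHz ≤ fs/2 = 26.3 kHz, appears at 7.6 kHz.
80.4 kHz mod fs = 27.8 kHz.
27.8 kHz > fs/2 = 26.3 kHz, folds to fs − 27.8 kHz = 24.8 kHz.
119.4 kHz mod fs = 14.2 kHz.
14.2 kHz ≤ fs/2 = 26.3 kHz, appears at 14.2 kHz.
Distinct values: {6.2 kHz, 7.6 kHz, 14.2 kHz, 24.8 kHz}.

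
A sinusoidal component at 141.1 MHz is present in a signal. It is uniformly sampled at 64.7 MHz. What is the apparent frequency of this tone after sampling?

11.7 MHz

141.1 MHz mod fs = 11.7 MHz.
11.7 MHz ≤ fs/2 = 32.35 MHz, appears at 11.7 MHz.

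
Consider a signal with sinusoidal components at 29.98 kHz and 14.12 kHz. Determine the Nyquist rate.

59.96 kHz

Highest-frequency component: 29.98 kHz.
Nyquist rate = 2 × 29.98 kHz = 59.96 kHz.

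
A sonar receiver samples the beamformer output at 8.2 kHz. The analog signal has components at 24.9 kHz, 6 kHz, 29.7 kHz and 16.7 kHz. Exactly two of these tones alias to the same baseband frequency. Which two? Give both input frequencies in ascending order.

16.7 kHz, 24.9 kHz

fs/2 = 4.1 kHz.
24.9 kHz mod fs = 0.3 kHz.
0.3 kHz ≤ fs/2 = 4.1 kHz, appears at 0.3 kHz.
6 kHz > fs/2 = 4.1 kHz, folds to fs − 6 kHz = 2.2 kHz.
29.7 kHz mod fs = 5.1 kHz.
5.1 kHz > fs/2 = 4.1 kHz, folds to fs − 5.1 kHz = 3.1 kHz.
16.7 kHz mod fs = 0.3 kHz.
0.3 kHz ≤ fs/2 = 4.1 kHz, appears at 0.3 kHz.
16.7 kHz and 24.9 kHz both map to 0.3 kHz.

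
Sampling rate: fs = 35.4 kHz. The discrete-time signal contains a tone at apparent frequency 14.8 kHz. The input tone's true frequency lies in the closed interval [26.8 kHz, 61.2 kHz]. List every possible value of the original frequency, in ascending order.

Frequencies that alias to 14.8 kHz are k·fs ± 14.8 kHz for integer k ≥ 0.
k=0: 14.8 kHz.
k=1: 20.6 kHz, 50.2 kHz.
k=2: 56 kHz, 85.6 kHz.
k=3: 91.4 kHz, 121 kHz.
Within [26.8 kHz, 61.2 kHz]: 50.2 kHz, 56 kHz.

50.2 kHz, 56 kHz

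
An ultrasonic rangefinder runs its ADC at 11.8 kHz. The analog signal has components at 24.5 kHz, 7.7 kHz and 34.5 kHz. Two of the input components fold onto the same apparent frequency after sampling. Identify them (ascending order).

24.5 kHz, 34.5 kHz

fs/2 = 5.9 kHz.
24.5 kHz mod fs = 0.9 kHz.
0.9 kHz ≤ fs/2 = 5.9 kHz, appears at 0.9 kHz.
7.7 kHz > fs/2 = 5.9 kHz, folds to fs − 7.7 kHz = 4.1 kHz.
34.5 kHz mod fs = 10.9 kHz.
10.9 kHz > fs/2 = 5.9 kHz, folds to fs − 10.9 kHz = 0.9 kHz.
24.5 kHz and 34.5 kHz both map to 0.9 kHz.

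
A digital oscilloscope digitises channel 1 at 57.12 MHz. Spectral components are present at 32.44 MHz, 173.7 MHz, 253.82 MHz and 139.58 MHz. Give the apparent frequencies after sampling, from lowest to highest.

2.34 MHz, 24.68 MHz, 25.34 MHz

fs/2 = 28.56 MHz.
32.44 MHz > fs/2 = 28.56 MHz, folds to fs − 32.44 MHz = 24.68 MHz.
173.7 MHz mod fs = 2.34 MHz.
2.34 MHz ≤ fs/2 = 28.56 MHz, appears at 2.34 MHz.
253.82 MHz mod fs = 25.34 MHz.
25.34 MHz ≤ fs/2 = 28.56 MHz, appears at 25.34 MHz.
139.58 MHz mod fs = 25.34 MHz.
25.34 MHz ≤ fs/2 = 28.56 MHz, appears at 25.34 MHz.
Distinct values: {2.34 MHz, 24.68 MHz, 25.34 MHz}.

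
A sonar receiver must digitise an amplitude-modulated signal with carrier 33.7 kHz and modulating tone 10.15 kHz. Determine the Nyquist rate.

87.7 kHz

AM sidebands sit at fc ± fm = 23.55 kHz and 43.85 kHz.
Highest-frequency component: 43.85 kHz.
Nyquist rate = 2 × 43.85 kHz = 87.7 kHz.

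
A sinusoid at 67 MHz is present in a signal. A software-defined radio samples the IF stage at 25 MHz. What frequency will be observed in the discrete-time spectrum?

67 MHz mod fs = 17 MHz.
17 MHz > fs/2 = 12.5 MHz, folds to fs − 17 MHz = 8 MHz.

8 MHz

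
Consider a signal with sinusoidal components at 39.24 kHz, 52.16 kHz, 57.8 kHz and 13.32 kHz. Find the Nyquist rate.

Highest-frequency component: 57.8 kHz.
Nyquist rate = 2 × 57.8 kHz = 115.6 kHz.

115.6 kHz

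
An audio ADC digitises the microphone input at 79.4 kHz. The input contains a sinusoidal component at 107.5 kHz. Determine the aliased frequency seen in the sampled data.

107.5 kHz mod fs = 28.1 kHz.
28.1 kHz ≤ fs/2 = 39.7 kHz, appears at 28.1 kHz.

28.1 kHz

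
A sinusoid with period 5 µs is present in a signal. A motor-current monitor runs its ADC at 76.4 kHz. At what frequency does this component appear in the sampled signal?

29.2 kHz

T = 5 µs → f = 1/T = 200 kHz.
200 kHz mod fs = 47.2 kHz.
47.2 kHz > fs/2 = 38.2 kHz, folds to fs − 47.2 kHz = 29.2 kHz.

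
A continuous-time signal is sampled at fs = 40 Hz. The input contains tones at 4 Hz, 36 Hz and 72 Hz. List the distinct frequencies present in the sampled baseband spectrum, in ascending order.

fs/2 = 20 Hz.
4 Hz ≤ fs/2 = 20 Hz, passes unchanged.
36 Hz > fs/2 = 20 Hz, folds to fs − 36 Hz = 4 Hz.
72 Hz mod fs = 32 Hz.
32 Hz > fs/2 = 20 Hz, folds to fs − 32 Hz = 8 Hz.
Distinct values: {4 Hz, 8 Hz}.

4 Hz, 8 Hz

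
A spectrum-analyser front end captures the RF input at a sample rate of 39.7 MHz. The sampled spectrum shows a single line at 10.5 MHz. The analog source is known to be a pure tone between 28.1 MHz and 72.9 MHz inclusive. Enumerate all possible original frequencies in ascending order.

Frequencies that alias to 10.5 MHz are k·fs ± 10.5 MHz for integer k ≥ 0.
k=0: 10.5 MHz.
k=1: 29.2 MHz, 50.2 MHz.
k=2: 68.9 MHz, 89.9 MHz.
k=3: 108.6 MHz, 129.6 MHz.
Within [28.1 MHz, 72.9 MHz]: 29.2 MHz, 50.2 MHz, 68.9 MHz.

29.2 MHz, 50.2 MHz, 68.9 MHz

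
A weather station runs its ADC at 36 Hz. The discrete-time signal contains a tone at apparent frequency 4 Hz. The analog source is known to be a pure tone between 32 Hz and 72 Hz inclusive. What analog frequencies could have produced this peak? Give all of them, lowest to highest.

32 Hz, 40 Hz, 68 Hz

Frequencies that alias to 4 Hz are k·fs ± 4 Hz for integer k ≥ 0.
k=0: 4 Hz.
k=1: 32 Hz, 40 Hz.
k=2: 68 Hz, 76 Hz.
k=3: 104 Hz, 112 Hz.
Within [32 Hz, 72 Hz]: 32 Hz, 40 Hz, 68 Hz.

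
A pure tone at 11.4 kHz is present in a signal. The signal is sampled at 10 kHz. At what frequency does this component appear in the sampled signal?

1.4 kHz

11.4 kHz mod fs = 1.4 kHz.
1.4 kHz ≤ fs/2 = 5 kHz, appears at 1.4 kHz.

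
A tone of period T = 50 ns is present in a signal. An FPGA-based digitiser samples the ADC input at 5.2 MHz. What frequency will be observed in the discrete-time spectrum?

0.8 MHz

T = 50 ns → f = 1/T = 20 MHz.
20 MHz mod fs = 4.4 MHz.
4.4 MHz > fs/2 = 2.6 MHz, folds to fs − 4.4 MHz = 0.8 MHz.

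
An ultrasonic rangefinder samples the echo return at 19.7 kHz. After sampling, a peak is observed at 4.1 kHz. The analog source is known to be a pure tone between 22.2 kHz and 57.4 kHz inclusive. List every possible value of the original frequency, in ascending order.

Frequencies that alias to 4.1 kHz are k·fs ± 4.1 kHz for integer k ≥ 0.
k=0: 4.1 kHz.
k=1: 15.6 kHz, 23.8 kHz.
k=2: 35.3 kHz, 43.5 kHz.
k=3: 55 kHz, 63.2 kHz.
k=4: 74.7 kHz, 82.9 kHz.
Within [22.2 kHz, 57.4 kHz]: 23.8 kHz, 35.3 kHz, 43.5 kHz, 55 kHz.

23.8 kHz, 35.3 kHz, 43.5 kHz, 55 kHz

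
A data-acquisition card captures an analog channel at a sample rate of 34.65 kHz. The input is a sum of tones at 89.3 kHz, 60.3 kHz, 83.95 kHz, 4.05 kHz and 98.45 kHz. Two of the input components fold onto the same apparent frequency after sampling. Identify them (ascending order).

fs/2 = 17.325 kHz.
89.3 kHz mod fs = 20 kHz.
20 kHz > fs/2 = 17.325 kHz, folds to fs − 20 kHz = 14.65 kHz.
60.3 kHz mod fs = 25.65 kHz.
25.65 kHz > fs/2 = 17.325 kHz, folds to fs − 25.65 kHz = 9 kHz.
83.95 kHz mod fs = 14.65 kHz.
14.65 kHz ≤ fs/2 = 17.325 kHz, appears at 14.65 kHz.
4.05 kHz ≤ fs/2 = 17.325 kHz, passes unchanged.
98.45 kHz mod fs = 29.15 kHz.
29.15 kHz > fs/2 = 17.325 kHz, folds to fs − 29.15 kHz = 5.5 kHz.
83.95 kHz and 89.3 kHz both map to 14.65 kHz.

83.95 kHz, 89.3 kHz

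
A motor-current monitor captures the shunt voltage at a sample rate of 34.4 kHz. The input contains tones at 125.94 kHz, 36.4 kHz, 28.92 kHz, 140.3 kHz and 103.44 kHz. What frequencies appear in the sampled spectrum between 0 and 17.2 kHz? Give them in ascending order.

0.24 kHz, 2 kHz, 2.7 kHz, 5.48 kHz, 11.66 kHz

fs/2 = 17.2 kHz.
125.94 kHz mod fs = 22.74 kHz.
22.74 kHz > fs/2 = 17.2 kHz, folds to fs − 22.74 kHz = 11.66 kHz.
36.4 kHz mod fs = 2 kHz.
2 kHz ≤ fs/2 = 17.2 kHz, appears at 2 kHz.
28.92 kHz > fs/2 = 17.2 kHz, folds to fs − 28.92 kHz = 5.48 kHz.
140.3 kHz mod fs = 2.7 kHz.
2.7 kHz ≤ fs/2 = 17.2 kHz, appears at 2.7 kHz.
103.44 kHz mod fs = 0.24 kHz.
0.24 kHz ≤ fs/2 = 17.2 kHz, appears at 0.24 kHz.
Distinct values: {0.24 kHz, 2 kHz, 2.7 kHz, 5.48 kHz, 11.66 kHz}.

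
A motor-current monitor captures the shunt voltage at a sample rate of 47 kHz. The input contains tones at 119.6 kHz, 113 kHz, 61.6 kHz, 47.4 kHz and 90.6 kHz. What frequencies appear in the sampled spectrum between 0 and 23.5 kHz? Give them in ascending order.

0.4 kHz, 3.4 kHz, 14.6 kHz, 19 kHz, 21.4 kHz

fs/2 = 23.5 kHz.
119.6 kHz mod fs = 25.6 kHz.
25.6 kHz > fs/2 = 23.5 kHz, folds to fs − 25.6 kHz = 21.4 kHz.
113 kHz mod fs = 19 kHz.
19 kHz ≤ fs/2 = 23.5 kHz, appears at 19 kHz.
61.6 kHz mod fs = 14.6 kHz.
14.6 kHz ≤ fs/2 = 23.5 kHz, appears at 14.6 kHz.
47.4 kHz mod fs = 0.4 kHz.
0.4 kHz ≤ fs/2 = 23.5 kHz, appears at 0.4 kHz.
90.6 kHz mod fs = 43.6 kHz.
43.6 kHz > fs/2 = 23.5 kHz, folds to fs − 43.6 kHz = 3.4 kHz.
Distinct values: {0.4 kHz, 3.4 kHz, 14.6 kHz, 19 kHz, 21.4 kHz}.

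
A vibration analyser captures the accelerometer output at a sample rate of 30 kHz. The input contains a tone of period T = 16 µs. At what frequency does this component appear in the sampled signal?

T = 16 µs → f = 1/T = 62.5 kHz.
62.5 kHz mod fs = 2.5 kHz.
2.5 kHz ≤ fs/2 = 15 kHz, appears at 2.5 kHz.

2.5 kHz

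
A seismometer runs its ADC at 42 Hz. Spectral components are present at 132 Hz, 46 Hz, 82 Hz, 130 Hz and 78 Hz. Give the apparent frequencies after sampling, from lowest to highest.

fs/2 = 21 Hz.
132 Hz mod fs = 6 Hz.
6 Hz ≤ fs/2 = 21 Hz, appears at 6 Hz.
46 Hz mod fs = 4 Hz.
4 Hz ≤ fs/2 = 21 Hz, appears at 4 Hz.
82 Hz mod fs = 40 Hz.
40 Hz > fs/2 = 21 Hz, folds to fs − 40 Hz = 2 Hz.
130 Hz mod fs = 4 Hz.
4 Hz ≤ fs/2 = 21 Hz, appears at 4 Hz.
78 Hz mod fs = 36 Hz.
36 Hz > fs/2 = 21 Hz, folds to fs − 36 Hz = 6 Hz.
Distinct values: {2 Hz, 4 Hz, 6 Hz}.

2 Hz, 4 Hz, 6 Hz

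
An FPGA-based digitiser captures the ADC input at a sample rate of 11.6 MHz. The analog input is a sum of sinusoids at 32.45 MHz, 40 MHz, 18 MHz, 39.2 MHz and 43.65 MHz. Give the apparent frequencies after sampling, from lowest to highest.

2.35 MHz, 2.75 MHz, 4.4 MHz, 5.2 MHz

fs/2 = 5.8 MHz.
32.45 MHz mod fs = 9.25 MHz.
9.25 MHz > fs/2 = 5.8 MHz, folds to fs − 9.25 MHz = 2.35 MHz.
40 MHz mod fs = 5.2 MHz.
5.2 MHz ≤ fs/2 = 5.8 MHz, appears at 5.2 MHz.
18 MHz mod fs = 6.4 MHz.
6.4 MHz > fs/2 = 5.8 MHz, folds to fs − 6.4 MHz = 5.2 MHz.
39.2 MHz mod fs = 4.4 MHz.
4.4 MHz ≤ fs/2 = 5.8 MHz, appears at 4.4 MHz.
43.65 MHz mod fs = 8.85 MHz.
8.85 MHz > fs/2 = 5.8 MHz, folds to fs − 8.85 MHz = 2.75 MHz.
Distinct values: {2.35 MHz, 2.75 MHz, 4.4 MHz, 5.2 MHz}.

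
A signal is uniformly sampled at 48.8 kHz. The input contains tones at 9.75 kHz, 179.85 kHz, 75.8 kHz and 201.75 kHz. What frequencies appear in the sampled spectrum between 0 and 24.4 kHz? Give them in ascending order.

fs/2 = 24.4 kHz.
9.75 kHz ≤ fs/2 = 24.4 kHz, passes unchanged.
179.85 kHz mod fs = 33.45 kHz.
33.45 kHz > fs/2 = 24.4 kHz, folds to fs − 33.45 kHz = 15.35 kHz.
75.8 kHz mod fs = 27 kHz.
27 kHz > fs/2 = 24.4 kHz, folds to fs − 27 kHz = 21.8 kHz.
201.75 kHz mod fs = 6.55 kHz.
6.55 kHz ≤ fs/2 = 24.4 kHz, appears at 6.55 kHz.
Distinct values: {6.55 kHz, 9.75 kHz, 15.35 kHz, 21.8 kHz}.

6.55 kHz, 9.75 kHz, 15.35 kHz, 21.8 kHz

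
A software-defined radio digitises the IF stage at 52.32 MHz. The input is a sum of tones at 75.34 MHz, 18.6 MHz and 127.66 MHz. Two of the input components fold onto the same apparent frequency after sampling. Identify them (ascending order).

75.34 MHz, 127.66 MHz

fs/2 = 26.16 MHz.
75.34 MHz mod fs = 23.02 MHz.
23.02 MHz ≤ fs/2 = 26.16 MHz, appears at 23.02 MHz.
18.6 MHz ≤ fs/2 = 26.16 MHz, passes unchanged.
127.66 MHz mod fs = 23.02 MHz.
23.02 MHz ≤ fs/2 = 26.16 MHz, appears at 23.02 MHz.
75.34 MHz and 127.66 MHz both map to 23.02 MHz.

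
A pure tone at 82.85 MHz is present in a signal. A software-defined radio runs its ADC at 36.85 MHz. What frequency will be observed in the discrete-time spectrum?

82.85 MHz mod fs = 9.15 MHz.
9.15 MHz ≤ fs/2 = 18.425 MHz, appears at 9.15 MHz.

9.15 MHz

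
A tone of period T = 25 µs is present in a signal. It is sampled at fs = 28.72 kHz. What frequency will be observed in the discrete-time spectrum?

11.28 kHz

T = 25 µs → f = 1/T = 40 kHz.
40 kHz mod fs = 11.28 kHz.
11.28 kHz ≤ fs/2 = 14.36 kHz, appears at 11.28 kHz.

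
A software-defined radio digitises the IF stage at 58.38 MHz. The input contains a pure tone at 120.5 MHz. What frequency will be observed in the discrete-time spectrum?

120.5 MHz mod fs = 3.74 MHz.
3.74 MHz ≤ fs/2 = 29.19 MHz, appears at 3.74 MHz.

3.74 MHz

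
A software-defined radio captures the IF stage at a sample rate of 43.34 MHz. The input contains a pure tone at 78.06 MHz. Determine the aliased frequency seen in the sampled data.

8.62 MHz

78.06 MHz mod fs = 34.72 MHz.
34.72 MHz > fs/2 = 21.67 MHz, folds to fs − 34.72 MHz = 8.62 MHz.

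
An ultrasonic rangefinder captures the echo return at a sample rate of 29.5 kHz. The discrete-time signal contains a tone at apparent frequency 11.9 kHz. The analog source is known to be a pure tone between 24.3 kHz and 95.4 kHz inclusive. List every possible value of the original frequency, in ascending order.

Frequencies that alias to 11.9 kHz are k·fs ± 11.9 kHz for integer k ≥ 0.
k=0: 11.9 kHz.
k=1: 17.6 kHz, 41.4 kHz.
k=2: 47.1 kHz, 70.9 kHz.
k=3: 76.6 kHz, 100.4 kHz.
k=4: 106.1 kHz, 129.9 kHz.
Within [24.3 kHz, 95.4 kHz]: 41.4 kHz, 47.1 kHz, 70.9 kHz, 76.6 kHz.

41.4 kHz, 47.1 kHz, 70.9 kHz, 76.6 kHz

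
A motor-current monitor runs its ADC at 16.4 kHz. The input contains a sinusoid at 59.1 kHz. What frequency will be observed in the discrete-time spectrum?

59.1 kHz mod fs = 9.9 kHz.
9.9 kHz > fs/2 = 8.2 kHz, folds to fs − 9.9 kHz = 6.5 kHz.

6.5 kHz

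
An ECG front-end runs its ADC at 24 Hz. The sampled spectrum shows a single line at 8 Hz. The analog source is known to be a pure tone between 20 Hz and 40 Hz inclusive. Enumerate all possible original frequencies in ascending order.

Frequencies that alias to 8 Hz are k·fs ± 8 Hz for integer k ≥ 0.
k=0: 8 Hz.
k=1: 16 Hz, 32 Hz.
k=2: 40 Hz, 56 Hz.
k=3: 64 Hz, 80 Hz.
Within [20 Hz, 40 Hz]: 32 Hz, 40 Hz.

32 Hz, 40 Hz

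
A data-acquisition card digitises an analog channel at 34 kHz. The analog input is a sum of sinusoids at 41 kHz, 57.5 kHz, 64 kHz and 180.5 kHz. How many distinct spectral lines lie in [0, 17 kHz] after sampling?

3

fs/2 = 17 kHz.
41 kHz mod fs = 7 kHz.
7 kHz ≤ fs/2 = 17 kHz, appears at 7 kHz.
57.5 kHz mod fs = 23.5 kHz.
23.5 kHz > fs/2 = 17 kHz, folds to fs − 23.5 kHz = 10.5 kHz.
64 kHz mod fs = 30 kHz.
30 kHz > fs/2 = 17 kHz, folds to fs − 30 kHz = 4 kHz.
180.5 kHz mod fs = 10.5 kHz.
10.5 kHz ≤ fs/2 = 17 kHz, appears at 10.5 kHz.
Distinct values: {4 kHz, 7 kHz, 10.5 kHz} → 3.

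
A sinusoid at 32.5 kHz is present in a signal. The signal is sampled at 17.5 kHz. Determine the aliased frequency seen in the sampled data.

2.5 kHz

32.5 kHz mod fs = 15 kHz.
15 kHz > fs/2 = 8.75 kHz, folds to fs − 15 kHz = 2.5 kHz.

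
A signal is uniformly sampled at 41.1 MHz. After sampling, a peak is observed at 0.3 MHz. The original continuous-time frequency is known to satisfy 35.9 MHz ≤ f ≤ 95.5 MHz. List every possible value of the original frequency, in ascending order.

Frequencies that alias to 0.3 MHz are k·fs ± 0.3 MHz for integer k ≥ 0.
k=0: 0.3 MHz.
k=1: 40.8 MHz, 41.4 MHz.
k=2: 81.9 MHz, 82.5 MHz.
k=3: 123 MHz, 123.6 MHz.
Within [35.9 MHz, 95.5 MHz]: 40.8 MHz, 41.4 MHz, 81.9 MHz, 82.5 MHz.

40.8 MHz, 41.4 MHz, 81.9 MHz, 82.5 MHz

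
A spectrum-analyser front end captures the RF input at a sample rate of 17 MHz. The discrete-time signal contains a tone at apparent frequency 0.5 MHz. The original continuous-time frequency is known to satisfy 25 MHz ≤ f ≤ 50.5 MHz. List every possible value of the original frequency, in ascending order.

33.5 MHz, 34.5 MHz, 50.5 MHz

Frequencies that alias to 0.5 MHz are k·fs ± 0.5 MHz for integer k ≥ 0.
k=0: 0.5 MHz.
k=1: 16.5 MHz, 17.5 MHz.
k=2: 33.5 MHz, 34.5 MHz.
k=3: 50.5 MHz, 51.5 MHz.
k=4: 67.5 MHz, 68.5 MHz.
Within [25 MHz, 50.5 MHz]: 33.5 MHz, 34.5 MHz, 50.5 MHz.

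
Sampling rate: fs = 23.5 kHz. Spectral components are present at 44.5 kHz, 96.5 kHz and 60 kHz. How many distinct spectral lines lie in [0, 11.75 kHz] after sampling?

2

fs/2 = 11.75 kHz.
44.5 kHz mod fs = 21 kHz.
21 kHz > fs/2 = 11.75 kHz, folds to fs − 21 kHz = 2.5 kHz.
96.5 kHz mod fs = 2.5 kHz.
2.5 kHz ≤ fs/2 = 11.75 kHz, appears at 2.5 kHz.
60 kHz mod fs = 13 kHz.
13 kHz > fs/2 = 11.75 kHz, folds to fs − 13 kHz = 10.5 kHz.
Distinct values: {2.5 kHz, 10.5 kHz} → 2.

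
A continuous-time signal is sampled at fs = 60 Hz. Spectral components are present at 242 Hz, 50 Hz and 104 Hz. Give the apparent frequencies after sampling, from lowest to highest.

fs/2 = 30 Hz.
242 Hz mod fs = 2 Hz.
2 Hz ≤ fs/2 = 30 Hz, appears at 2 Hz.
50 Hz > fs/2 = 30 Hz, folds to fs − 50 Hz = 10 Hz.
104 Hz mod fs = 44 Hz.
44 Hz > fs/2 = 30 Hz, folds to fs − 44 Hz = 16 Hz.
Distinct values: {2 Hz, 10 Hz, 16 Hz}.

2 Hz, 10 Hz, 16 Hz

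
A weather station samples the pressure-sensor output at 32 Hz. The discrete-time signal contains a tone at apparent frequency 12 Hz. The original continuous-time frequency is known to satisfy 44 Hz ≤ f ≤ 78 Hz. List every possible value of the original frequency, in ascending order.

44 Hz, 52 Hz, 76 Hz

Frequencies that alias to 12 Hz are k·fs ± 12 Hz for integer k ≥ 0.
k=0: 12 Hz.
k=1: 20 Hz, 44 Hz.
k=2: 52 Hz, 76 Hz.
k=3: 84 Hz, 108 Hz.
Within [44 Hz, 78 Hz]: 44 Hz, 52 Hz, 76 Hz.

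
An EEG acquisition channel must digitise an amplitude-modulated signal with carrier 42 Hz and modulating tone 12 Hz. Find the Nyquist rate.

108 Hz

AM sidebands sit at fc ± fm = 30 Hz and 54 Hz.
Highest-frequency component: 54 Hz.
Nyquist rate = 2 × 54 Hz = 108 Hz.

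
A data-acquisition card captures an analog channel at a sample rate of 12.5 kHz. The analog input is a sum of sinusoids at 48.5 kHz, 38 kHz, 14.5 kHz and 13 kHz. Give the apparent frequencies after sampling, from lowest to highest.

fs/2 = 6.25 kHz.
48.5 kHz mod fs = 11 kHz.
11 kHz > fs/2 = 6.25 kHz, folds to fs − 11 kHz = 1.5 kHz.
38 kHz mod fs = 0.5 kHz.
0.5 kHz ≤ fs/2 = 6.25 kHz, appears at 0.5 kHz.
14.5 kHz mod fs = 2 kHz.
2 kHz ≤ fs/2 = 6.25 kHz, appears at 2 kHz.
13 kHz mod fs = 0.5 kHz.
0.5 kHz ≤ fs/2 = 6.25 kHz, appears at 0.5 kHz.
Distinct values: {0.5 kHz, 1.5 kHz, 2 kHz}.

0.5 kHz, 1.5 kHz, 2 kHz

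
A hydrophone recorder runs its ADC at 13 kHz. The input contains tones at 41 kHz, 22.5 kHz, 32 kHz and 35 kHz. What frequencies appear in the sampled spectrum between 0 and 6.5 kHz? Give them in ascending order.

2 kHz, 3.5 kHz, 4 kHz, 6 kHz

fs/2 = 6.5 kHz.
41 kHz mod fs = 2 kHz.
2 kHz ≤ fs/2 = 6.5 kHz, appears at 2 kHz.
22.5 kHz mod fs = 9.5 kHz.
9.5 kHz > fs/2 = 6.5 kHz, folds to fs − 9.5 kHz = 3.5 kHz.
32 kHz mod fs = 6 kHz.
6 kHz ≤ fs/2 = 6.5 kHz, appears at 6 kHz.
35 kHz mod fs = 9 kHz.
9 kHz > fs/2 = 6.5 kHz, folds to fs − 9 kHz = 4 kHz.
Distinct values: {2 kHz, 3.5 kHz, 4 kHz, 6 kHz}.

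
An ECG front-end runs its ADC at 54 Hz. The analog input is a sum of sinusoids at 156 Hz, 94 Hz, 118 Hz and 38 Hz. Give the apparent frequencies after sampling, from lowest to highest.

6 Hz, 10 Hz, 14 Hz, 16 Hz

fs/2 = 27 Hz.
156 Hz mod fs = 48 Hz.
48 Hz > fs/2 = 27 Hz, folds to fs − 48 Hz = 6 Hz.
94 Hz mod fs = 40 Hz.
40 Hz > fs/2 = 27 Hz, folds to fs − 40 Hz = 14 Hz.
118 Hz mod fs = 10 Hz.
10 Hz ≤ fs/2 = 27 Hz, appears at 10 Hz.
38 Hz > fs/2 = 27 Hz, folds to fs − 38 Hz = 16 Hz.
Distinct values: {6 Hz, 10 Hz, 14 Hz, 16 Hz}.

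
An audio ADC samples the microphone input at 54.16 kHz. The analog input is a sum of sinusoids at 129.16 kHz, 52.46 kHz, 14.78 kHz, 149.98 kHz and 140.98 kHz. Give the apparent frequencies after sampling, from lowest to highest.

1.7 kHz, 12.5 kHz, 14.78 kHz, 20.84 kHz, 21.5 kHz

fs/2 = 27.08 kHz.
129.16 kHz mod fs = 20.84 kHz.
20.84 kHz ≤ fs/2 = 27.08 kHz, appears at 20.84 kHz.
52.46 kHz > fs/2 = 27.08 kHz, folds to fs − 52.46 kHz = 1.7 kHz.
14.78 kHz ≤ fs/2 = 27.08 kHz, passes unchanged.
149.98 kHz mod fs = 41.66 kHz.
41.66 kHz > fs/2 = 27.08 kHz, folds to fs − 41.66 kHz = 12.5 kHz.
140.98 kHz mod fs = 32.66 kHz.
32.66 kHz > fs/2 = 27.08 kHz, folds to fs − 32.66 kHz = 21.5 kHz.
Distinct values: {1.7 kHz, 12.5 kHz, 14.78 kHz, 20.84 kHz, 21.5 kHz}.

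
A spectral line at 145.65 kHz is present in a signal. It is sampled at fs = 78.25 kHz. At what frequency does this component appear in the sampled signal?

10.85 kHz

145.65 kHz mod fs = 67.4 kHz.
67.4 kHz > fs/2 = 39.125 kHz, folds to fs − 67.4 kHz = 10.85 kHz.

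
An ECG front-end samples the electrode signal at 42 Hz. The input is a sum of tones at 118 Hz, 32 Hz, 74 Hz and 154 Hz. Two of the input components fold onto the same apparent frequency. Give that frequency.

fs/2 = 21 Hz.
118 Hz mod fs = 34 Hz.
34 Hz > fs/2 = 21 Hz, folds to fs − 34 Hz = 8 Hz.
32 Hz > fs/2 = 21 Hz, folds to fs − 32 Hz = 10 Hz.
74 Hz mod fs = 32 Hz.
32 Hz > fs/2 = 21 Hz, folds to fs − 32 Hz = 10 Hz.
154 Hz mod fs = 28 Hz.
28 Hz > fs/2 = 21 Hz, folds to fs − 28 Hz = 14 Hz.
32 Hz and 74 Hz both map to 10 Hz.

10 Hz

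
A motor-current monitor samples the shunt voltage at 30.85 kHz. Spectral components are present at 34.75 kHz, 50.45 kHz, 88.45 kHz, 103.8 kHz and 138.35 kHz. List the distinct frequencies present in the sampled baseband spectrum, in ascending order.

3.9 kHz, 4.1 kHz, 11.25 kHz, 14.95 kHz

fs/2 = 15.425 kHz.
34.75 kHz mod fs = 3.9 kHz.
3.9 kHz ≤ fs/2 = 15.425 kHz, appears at 3.9 kHz.
50.45 kHz mod fs = 19.6 kHz.
19.6 kHz > fs/2 = 15.425 kHz, folds to fs − 19.6 kHz = 11.25 kHz.
88.45 kHz mod fs = 26.75 kHz.
26.75 kHz > fs/2 = 15.425 kHz, folds to fs − 26.75 kHz = 4.1 kHz.
103.8 kHz mod fs = 11.25 kHz.
11.25 kHz ≤ fs/2 = 15.425 kHz, appears at 11.25 kHz.
138.35 kHz mod fs = 14.95 kHz.
14.95 kHz ≤ fs/2 = 15.425 kHz, appears at 14.95 kHz.
Distinct values: {3.9 kHz, 4.1 kHz, 11.25 kHz, 14.95 kHz}.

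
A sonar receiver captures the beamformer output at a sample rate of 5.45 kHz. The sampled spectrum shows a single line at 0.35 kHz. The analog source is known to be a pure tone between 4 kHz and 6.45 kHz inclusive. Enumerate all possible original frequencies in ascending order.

Frequencies that alias to 0.35 kHz are k·fs ± 0.35 kHz for integer k ≥ 0.
k=0: 0.35 kHz.
k=1: 5.1 kHz, 5.8 kHz.
k=2: 10.55 kHz, 11.25 kHz.
Within [4 kHz, 6.45 kHz]: 5.1 kHz, 5.8 kHz.

5.1 kHz, 5.8 kHz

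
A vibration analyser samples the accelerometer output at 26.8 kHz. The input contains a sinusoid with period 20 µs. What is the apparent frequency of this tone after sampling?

T = 20 µs → f = 1/T = 50 kHz.
50 kHz mod fs = 23.2 kHz.
23.2 kHz > fs/2 = 13.4 kHz, folds to fs − 23.2 kHz = 3.6 kHz.

3.6 kHz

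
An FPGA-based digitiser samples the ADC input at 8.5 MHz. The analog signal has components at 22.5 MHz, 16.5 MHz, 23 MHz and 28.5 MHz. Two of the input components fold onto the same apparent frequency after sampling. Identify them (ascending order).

22.5 MHz, 28.5 MHz

fs/2 = 4.25 MHz.
22.5 MHz mod fs = 5.5 MHz.
5.5 MHz > fs/2 = 4.25 MHz, folds to fs − 5.5 MHz = 3 MHz.
16.5 MHz mod fs = 8 MHz.
8 MHz > fs/2 = 4.25 MHz, folds to fs − 8 MHz = 0.5 MHz.
23 MHz mod fs = 6 MHz.
6 MHz > fs/2 = 4.25 MHz, folds to fs − 6 MHz = 2.5 MHz.
28.5 MHz mod fs = 3 MHz.
3 MHz ≤ fs/2 = 4.25 MHz, appears at 3 MHz.
22.5 MHz and 28.5 MHz both map to 3 MHz.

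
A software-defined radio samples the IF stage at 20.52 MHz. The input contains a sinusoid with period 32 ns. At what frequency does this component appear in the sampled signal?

9.79 MHz

T = 32 ns → f = 1/T = 31.25 MHz.
31.25 MHz mod fs = 10.73 MHz.
10.73 MHz > fs/2 = 10.26 MHz, folds to fs − 10.73 MHz = 9.79 MHz.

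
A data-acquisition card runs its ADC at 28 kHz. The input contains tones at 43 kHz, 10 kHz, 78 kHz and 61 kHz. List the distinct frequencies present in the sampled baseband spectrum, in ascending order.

fs/2 = 14 kHz.
43 kHz mod fs = 15 kHz.
15 kHz > fs/2 = 14 kHz, folds to fs − 15 kHz = 13 kHz.
10 kHz ≤ fs/2 = 14 kHz, passes unchanged.
78 kHz mod fs = 22 kHz.
22 kHz > fs/2 = 14 kHz, folds to fs − 22 kHz = 6 kHz.
61 kHz mod fs = 5 kHz.
5 kHz ≤ fs/2 = 14 kHz, appears at 5 kHz.
Distinct values: {5 kHz, 6 kHz, 10 kHz, 13 kHz}.

5 kHz, 6 kHz, 10 kHz, 13 kHz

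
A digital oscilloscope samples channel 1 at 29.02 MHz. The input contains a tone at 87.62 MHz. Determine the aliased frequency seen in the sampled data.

0.56 MHz

87.62 MHz mod fs = 0.56 MHz.
0.56 MHz ≤ fs/2 = 14.51 MHz, appears at 0.56 MHz.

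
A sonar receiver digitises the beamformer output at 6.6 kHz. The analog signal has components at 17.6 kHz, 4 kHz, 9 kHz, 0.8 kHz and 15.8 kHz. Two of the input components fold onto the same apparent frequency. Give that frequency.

fs/2 = 3.3 kHz.
17.6 kHz mod fs = 4.4 kHz.
4.4 kHz > fs/2 = 3.3 kHz, folds to fs − 4.4 kHz = 2.2 kHz.
4 kHz > fs/2 = 3.3 kHz, folds to fs − 4 kHz = 2.6 kHz.
9 kHz mod fs = 2.4 kHz.
2.4 kHz ≤ fs/2 = 3.3 kHz, appears at 2.4 kHz.
0.8 kHz ≤ fs/2 = 3.3 kHz, passes unchanged.
15.8 kHz mod fs = 2.6 kHz.
2.6 kHz ≤ fs/2 = 3.3 kHz, appears at 2.6 kHz.
4 kHz and 15.8 kHz both map to 2.6 kHz.

2.6 kHz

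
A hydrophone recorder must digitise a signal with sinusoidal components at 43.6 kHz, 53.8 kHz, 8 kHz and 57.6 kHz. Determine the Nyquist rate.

Highest-frequency component: 57.6 kHz.
Nyquist rate = 2 × 57.6 kHz = 115.2 kHz.

115.2 kHz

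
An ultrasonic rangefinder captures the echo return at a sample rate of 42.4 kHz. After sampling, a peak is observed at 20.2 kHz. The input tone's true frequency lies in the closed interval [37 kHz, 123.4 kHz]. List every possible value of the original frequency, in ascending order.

Frequencies that alias to 20.2 kHz are k·fs ± 20.2 kHz for integer k ≥ 0.
k=0: 20.2 kHz.
k=1: 22.2 kHz, 62.6 kHz.
k=2: 64.6 kHz, 105 kHz.
k=3: 107 kHz, 147.4 kHz.
k=4: 149.4 kHz, 189.8 kHz.
Within [37 kHz, 123.4 kHz]: 62.6 kHz, 64.6 kHz, 105 kHz, 107 kHz.

62.6 kHz, 64.6 kHz, 105 kHz, 107 kHz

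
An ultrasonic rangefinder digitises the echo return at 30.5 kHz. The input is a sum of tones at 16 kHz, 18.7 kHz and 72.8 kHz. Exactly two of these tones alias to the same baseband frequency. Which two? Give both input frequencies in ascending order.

18.7 kHz, 72.8 kHz

fs/2 = 15.25 kHz.
16 kHz > fs/2 = 15.25 kHz, folds to fs − 16 kHz = 14.5 kHz.
18.7 kHz > fs/2 = 15.25 kHz, folds to fs − 18.7 kHz = 11.8 kHz.
72.8 kHz mod fs = 11.8 kHz.
11.8 kHz ≤ fs/2 = 15.25 kHz, appears at 11.8 kHz.
18.7 kHz and 72.8 kHz both map to 11.8 kHz.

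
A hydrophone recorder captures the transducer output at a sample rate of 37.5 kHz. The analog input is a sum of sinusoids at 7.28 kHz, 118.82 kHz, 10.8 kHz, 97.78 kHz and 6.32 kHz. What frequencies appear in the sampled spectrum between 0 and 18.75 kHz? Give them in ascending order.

fs/2 = 18.75 kHz.
7.28 kHz ≤ fs/2 = 18.75 kHz, passes unchanged.
118.82 kHz mod fs = 6.32 kHz.
6.32 kHz ≤ fs/2 = 18.75 kHz, appears at 6.32 kHz.
10.8 kHz ≤ fs/2 = 18.75 kHz, passes unchanged.
97.78 kHz mod fs = 22.78 kHz.
22.78 kHz > fs/2 = 18.75 kHz, folds to fs − 22.78 kHz = 14.72 kHz.
6.32 kHz ≤ fs/2 = 18.75 kHz, passes unchanged.
Distinct values: {6.32 kHz, 7.28 kHz, 10.8 kHz, 14.72 kHz}.

6.32 kHz, 7.28 kHz, 10.8 kHz, 14.72 kHz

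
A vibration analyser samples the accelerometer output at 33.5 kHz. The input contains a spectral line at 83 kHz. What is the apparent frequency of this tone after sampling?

16 kHz

83 kHz mod fs = 16 kHz.
16 kHz ≤ fs/2 = 16.75 kHz, appears at 16 kHz.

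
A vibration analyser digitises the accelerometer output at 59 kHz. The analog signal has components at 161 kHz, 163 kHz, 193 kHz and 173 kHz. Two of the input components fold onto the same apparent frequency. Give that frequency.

fs/2 = 29.5 kHz.
161 kHz mod fs = 43 kHz.
43 kHz > fs/2 = 29.5 kHz, folds to fs − 43 kHz = 16 kHz.
163 kHz mod fs = 45 kHz.
45 kHz > fs/2 = 29.5 kHz, folds to fs − 45 kHz = 14 kHz.
193 kHz mod fs = 16 kHz.
16 kHz ≤ fs/2 = 29.5 kHz, appears at 16 kHz.
173 kHz mod fs = 55 kHz.
55 kHz > fs/2 = 29.5 kHz, folds to fs − 55 kHz = 4 kHz.
161 kHz and 193 kHz both map to 16 kHz.

16 kHz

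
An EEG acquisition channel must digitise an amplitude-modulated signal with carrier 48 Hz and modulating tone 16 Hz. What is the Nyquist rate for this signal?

128 Hz

AM sidebands sit at fc ± fm = 32 Hz and 64 Hz.
Highest-frequency component: 64 Hz.
Nyquist rate = 2 × 64 Hz = 128 Hz.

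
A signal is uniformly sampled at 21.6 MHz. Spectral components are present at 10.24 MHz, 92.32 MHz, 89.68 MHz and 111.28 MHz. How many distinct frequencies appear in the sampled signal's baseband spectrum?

3

fs/2 = 10.8 MHz.
10.24 MHz ≤ fs/2 = 10.8 MHz, passes unchanged.
92.32 MHz mod fs = 5.92 MHz.
5.92 MHz ≤ fs/2 = 10.8 MHz, appears at 5.92 MHz.
89.68 MHz mod fs = 3.28 MHz.
3.28 MHz ≤ fs/2 = 10.8 MHz, appears at 3.28 MHz.
111.28 MHz mod fs = 3.28 MHz.
3.28 MHz ≤ fs/2 = 10.8 MHz, appears at 3.28 MHz.
Distinct values: {3.28 MHz, 5.92 MHz, 10.24 MHz} → 3.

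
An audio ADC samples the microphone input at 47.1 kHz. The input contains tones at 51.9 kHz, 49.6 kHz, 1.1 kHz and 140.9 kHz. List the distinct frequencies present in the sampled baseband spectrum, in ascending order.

fs/2 = 23.55 kHz.
51.9 kHz mod fs = 4.8 kHz.
4.8 kHz ≤ fs/2 = 23.55 kHz, appears at 4.8 kHz.
49.6 kHz mod fs = 2.5 kHz.
2.5 kHz ≤ fs/2 = 23.55 kHz, appears at 2.5 kHz.
1.1 kHz ≤ fs/2 = 23.55 kHz, passes unchanged.
140.9 kHz mod fs = 46.7 kHz.
46.7 kHz > fs/2 = 23.55 kHz, folds to fs − 46.7 kHz = 0.4 kHz.
Distinct values: {0.4 kHz, 1.1 kHz, 2.5 kHz, 4.8 kHz}.

0.4 kHz, 1.1 kHz, 2.5 kHz, 4.8 kHz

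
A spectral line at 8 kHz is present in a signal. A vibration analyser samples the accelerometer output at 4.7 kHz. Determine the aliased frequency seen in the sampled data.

8 kHz mod fs = 3.3 kHz.
3.3 kHz > fs/2 = 2.35 kHz, folds to fs − 3.3 kHz = 1.4 kHz.

1.4 kHz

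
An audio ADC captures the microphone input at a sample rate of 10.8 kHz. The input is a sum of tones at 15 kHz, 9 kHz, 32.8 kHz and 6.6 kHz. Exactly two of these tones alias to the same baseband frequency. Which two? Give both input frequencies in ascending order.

fs/2 = 5.4 kHz.
15 kHz mod fs = 4.2 kHz.
4.2 kHz ≤ fs/2 = 5.4 kHz, appears at 4.2 kHz.
9 kHz > fs/2 = 5.4 kHz, folds to fs − 9 kHz = 1.8 kHz.
32.8 kHz mod fs = 0.4 kHz.
0.4 kHz ≤ fs/2 = 5.4 kHz, appears at 0.4 kHz.
6.6 kHz > fs/2 = 5.4 kHz, folds to fs − 6.6 kHz = 4.2 kHz.
6.6 kHz and 15 kHz both map to 4.2 kHz.

6.6 kHz, 15 kHz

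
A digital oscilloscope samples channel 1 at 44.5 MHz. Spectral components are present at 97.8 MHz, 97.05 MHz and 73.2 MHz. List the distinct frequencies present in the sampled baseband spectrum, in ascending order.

fs/2 = 22.25 MHz.
97.8 MHz mod fs = 8.8 MHz.
8.8 MHz ≤ fs/2 = 22.25 MHz, appears at 8.8 MHz.
97.05 MHz mod fs = 8.05 MHz.
8.05 MHz ≤ fs/2 = 22.25 MHz, appears at 8.05 MHz.
73.2 MHz mod fs = 28.7 MHz.
28.7 MHz > fs/2 = 22.25 MHz, folds to fs − 28.7 MHz = 15.8 MHz.
Distinct values: {8.05 MHz, 8.8 MHz, 15.8 MHz}.

8.05 MHz, 8.8 MHz, 15.8 MHz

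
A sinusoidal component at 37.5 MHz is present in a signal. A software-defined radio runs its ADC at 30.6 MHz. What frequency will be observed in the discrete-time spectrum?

37.5 MHz mod fs = 6.9 MHz.
6.9 MHz ≤ fs/2 = 15.3 MHz, appears at 6.9 MHz.

6.9 MHz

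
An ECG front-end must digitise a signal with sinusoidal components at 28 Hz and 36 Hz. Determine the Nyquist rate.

72 Hz

Highest-frequency component: 36 Hz.
Nyquist rate = 2 × 36 Hz = 72 Hz.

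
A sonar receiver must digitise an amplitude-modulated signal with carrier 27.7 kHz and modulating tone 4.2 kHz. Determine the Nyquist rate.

63.8 kHz

AM sidebands sit at fc ± fm = 23.5 kHz and 31.9 kHz.
Highest-frequency component: 31.9 kHz.
Nyquist rate = 2 × 31.9 kHz = 63.8 kHz.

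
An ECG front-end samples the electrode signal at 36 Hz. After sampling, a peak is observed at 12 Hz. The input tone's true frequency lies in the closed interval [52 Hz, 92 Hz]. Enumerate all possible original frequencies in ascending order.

60 Hz, 84 Hz

Frequencies that alias to 12 Hz are k·fs ± 12 Hz for integer k ≥ 0.
k=0: 12 Hz.
k=1: 24 Hz, 48 Hz.
k=2: 60 Hz, 84 Hz.
k=3: 96 Hz, 120 Hz.
Within [52 Hz, 92 Hz]: 60 Hz, 84 Hz.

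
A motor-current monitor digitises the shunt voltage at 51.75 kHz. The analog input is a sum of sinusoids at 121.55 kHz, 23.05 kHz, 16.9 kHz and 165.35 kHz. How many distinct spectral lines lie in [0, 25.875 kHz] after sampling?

fs/2 = 25.875 kHz.
121.55 kHz mod fs = 18.05 kHz.
18.05 kHz ≤ fs/2 = 25.875 kHz, appears at 18.05 kHz.
23.05 kHz ≤ fs/2 = 25.875 kHz, passes unchanged.
16.9 kHz ≤ fs/2 = 25.875 kHz, passes unchanged.
165.35 kHz mod fs = 10.1 kHz.
10.1 kHz ≤ fs/2 = 25.875 kHz, appears at 10.1 kHz.
Distinct values: {10.1 kHz, 16.9 kHz, 18.05 kHz, 23.05 kHz} → 4.

4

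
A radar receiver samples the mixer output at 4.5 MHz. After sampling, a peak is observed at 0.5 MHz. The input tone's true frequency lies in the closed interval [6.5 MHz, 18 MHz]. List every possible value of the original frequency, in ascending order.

8.5 MHz, 9.5 MHz, 13 MHz, 14 MHz, 17.5 MHz

Frequencies that alias to 0.5 MHz are k·fs ± 0.5 MHz for integer k ≥ 0.
k=0: 0.5 MHz.
k=1: 4 MHz, 5 MHz.
k=2: 8.5 MHz, 9.5 MHz.
k=3: 13 MHz, 14 MHz.
k=4: 17.5 MHz, 18.5 MHz.
k=5: 22 MHz, 23 MHz.
Within [6.5 MHz, 18 MHz]: 8.5 MHz, 9.5 MHz, 13 MHz, 14 MHz, 17.5 MHz.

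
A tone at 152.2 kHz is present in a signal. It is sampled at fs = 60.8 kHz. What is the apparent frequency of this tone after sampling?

152.2 kHz mod fs = 30.6 kHz.
30.6 kHz > fs/2 = 30.4 kHz, folds to fs − 30.6 kHz = 30.2 kHz.

30.2 kHz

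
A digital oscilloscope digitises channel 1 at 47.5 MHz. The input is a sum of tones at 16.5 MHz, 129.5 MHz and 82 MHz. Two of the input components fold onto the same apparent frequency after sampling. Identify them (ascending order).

82 MHz, 129.5 MHz

fs/2 = 23.75 MHz.
16.5 MHz ≤ fs/2 = 23.75 MHz, passes unchanged.
129.5 MHz mod fs = 34.5 MHz.
34.5 MHz > fs/2 = 23.75 MHz, folds to fs − 34.5 MHz = 13 MHz.
82 MHz mod fs = 34.5 MHz.
34.5 MHz > fs/2 = 23.75 MHz, folds to fs − 34.5 MHz = 13 MHz.
82 MHz and 129.5 MHz both map to 13 MHz.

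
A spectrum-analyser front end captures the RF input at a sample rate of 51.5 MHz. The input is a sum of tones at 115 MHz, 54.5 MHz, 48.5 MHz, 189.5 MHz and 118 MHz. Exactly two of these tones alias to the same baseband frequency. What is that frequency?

fs/2 = 25.75 MHz.
115 MHz mod fs = 12 MHz.
12 MHz ≤ fs/2 = 25.75 MHz, appears at 12 MHz.
54.5 MHz mod fs = 3 MHz.
3 MHz ≤ fs/2 = 25.75 MHz, appears at 3 MHz.
48.5 MHz > fs/2 = 25.75 MHz, folds to fs − 48.5 MHz = 3 MHz.
189.5 MHz mod fs = 35 MHz.
35 MHz > fs/2 = 25.75 MHz, folds to fs − 35 MHz = 16.5 MHz.
118 MHz mod fs = 15 MHz.
15 MHz ≤ fs/2 = 25.75 MHz, appears at 15 MHz.
48.5 MHz and 54.5 MHz both map to 3 MHz.

3 MHz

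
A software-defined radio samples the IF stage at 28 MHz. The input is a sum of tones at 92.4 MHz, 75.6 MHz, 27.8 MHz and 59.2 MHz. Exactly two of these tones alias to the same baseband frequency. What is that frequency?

8.4 MHz

fs/2 = 14 MHz.
92.4 MHz mod fs = 8.4 MHz.
8.4 MHz ≤ fs/2 = 14 MHz, appears at 8.4 MHz.
75.6 MHz mod fs = 19.6 MHz.
19.6 MHz > fs/2 = 14 MHz, folds to fs − 19.6 MHz = 8.4 MHz.
27.8 MHz > fs/2 = 14 MHz, folds to fs − 27.8 MHz = 0.2 MHz.
59.2 MHz mod fs = 3.2 MHz.
3.2 MHz ≤ fs/2 = 14 MHz, appears at 3.2 MHz.
75.6 MHz and 92.4 MHz both map to 8.4 MHz.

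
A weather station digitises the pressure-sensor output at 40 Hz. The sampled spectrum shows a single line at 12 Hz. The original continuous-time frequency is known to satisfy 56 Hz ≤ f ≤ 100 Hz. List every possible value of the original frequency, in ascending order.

Frequencies that alias to 12 Hz are k·fs ± 12 Hz for integer k ≥ 0.
k=0: 12 Hz.
k=1: 28 Hz, 52 Hz.
k=2: 68 Hz, 92 Hz.
k=3: 108 Hz, 132 Hz.
Within [56 Hz, 100 Hz]: 68 Hz, 92 Hz.

68 Hz, 92 Hz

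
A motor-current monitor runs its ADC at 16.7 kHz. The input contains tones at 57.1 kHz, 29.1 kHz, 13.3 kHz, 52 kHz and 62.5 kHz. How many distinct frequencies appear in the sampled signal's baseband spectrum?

4

fs/2 = 8.35 kHz.
57.1 kHz mod fs = 7 kHz.
7 kHz ≤ fs/2 = 8.35 kHz, appears at 7 kHz.
29.1 kHz mod fs = 12.4 kHz.
12.4 kHz > fs/2 = 8.35 kHz, folds to fs − 12.4 kHz = 4.3 kHz.
13.3 kHz > fs/2 = 8.35 kHz, folds to fs − 13.3 kHz = 3.4 kHz.
52 kHz mod fs = 1.9 kHz.
1.9 kHz ≤ fs/2 = 8.35 kHz, appears at 1.9 kHz.
62.5 kHz mod fs = 12.4 kHz.
12.4 kHz > fs/2 = 8.35 kHz, folds to fs − 12.4 kHz = 4.3 kHz.
Distinct values: {1.9 kHz, 3.4 kHz, 4.3 kHz, 7 kHz} → 4.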